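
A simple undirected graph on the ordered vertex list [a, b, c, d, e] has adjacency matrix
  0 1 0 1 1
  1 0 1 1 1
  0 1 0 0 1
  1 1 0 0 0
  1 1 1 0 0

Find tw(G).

2

A width-2 tree decomposition is:
Bags: B1 = {a, b, e}  B2 = {a, b, d}  B3 = {b, c, e}
Tree: B1–B2, B1–B3
Each bag holds 3 vertices, so the decomposition has width 2, which upper-bounds the treewidth. Conversely, {a, b, d} is a clique of size 3, and the vertices of any clique must share a bag in every tree decomposition; so some bag has ≥ 3 vertices and tw(G) ≥ 2. Therefore the treewidth is 2.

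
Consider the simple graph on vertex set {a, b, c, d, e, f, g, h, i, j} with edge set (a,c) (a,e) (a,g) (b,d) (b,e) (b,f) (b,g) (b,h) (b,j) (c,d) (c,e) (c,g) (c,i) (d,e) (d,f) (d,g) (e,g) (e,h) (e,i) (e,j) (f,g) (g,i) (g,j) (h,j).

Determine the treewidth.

A width-3 tree decomposition is:
Bags: B1 = {c, d, e, g}  B2 = {b, d, e, g}  B3 = {b, e, g, j}  B4 = {c, e, g, i}  B5 = {a, c, e, g}  B6 = {b, d, f, g}  B7 = {b, e, h, j}
Tree: B1–B2, B2–B3, B1–B4, B1–B5, B2–B6, B3–B7
The largest bag has 4 vertices, giving width 3; this decomposition certifies tw(G) ≤ 3. On the other hand G contains the 4-clique {b, e, g, j}. A clique must lie in a single bag of any decomposition, so no decomposition can have width below 3. The upper and lower bounds meet at 3, so that is the treewidth.

3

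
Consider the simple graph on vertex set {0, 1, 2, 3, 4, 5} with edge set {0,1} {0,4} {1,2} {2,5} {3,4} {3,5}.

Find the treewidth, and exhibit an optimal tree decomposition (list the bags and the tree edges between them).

Treewidth 2.
One optimal decomposition is:
Bags: B1 = {0, 1, 2}  B2 = {0, 2, 4}  B3 = {2, 3, 4}  B4 = {2, 3, 5}
Tree: B1–B2, B2–B3, B3–B4

Every bag has size at most 3, so the width is 3 − 1 = 2 and tw(G) ≤ 2. Since 2–1–0–4–3–5–2 is a cycle in G, G is not acyclic. Forests are exactly the graphs of treewidth ≤ 1, so tw(G) ≥ 2. Therefore the treewidth is 2.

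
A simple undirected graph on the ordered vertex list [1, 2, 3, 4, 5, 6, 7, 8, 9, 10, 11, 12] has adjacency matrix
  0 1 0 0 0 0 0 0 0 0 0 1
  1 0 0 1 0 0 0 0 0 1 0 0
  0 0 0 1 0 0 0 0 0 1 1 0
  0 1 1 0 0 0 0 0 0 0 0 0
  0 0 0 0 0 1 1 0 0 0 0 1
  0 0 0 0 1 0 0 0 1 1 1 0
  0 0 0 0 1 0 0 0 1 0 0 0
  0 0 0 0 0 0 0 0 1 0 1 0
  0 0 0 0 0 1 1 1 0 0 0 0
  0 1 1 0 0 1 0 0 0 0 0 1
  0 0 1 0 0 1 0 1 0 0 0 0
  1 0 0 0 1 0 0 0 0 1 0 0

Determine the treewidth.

A width-3 tree decomposition is:
Bags: B1 = {1, 2, 3, 4}  B2 = {1, 2, 3, 10}  B3 = {1, 3, 10, 12}  B4 = {3, 10, 11, 12}  B5 = {6, 10, 11, 12}  B6 = {5, 6, 11, 12}  B7 = {5, 6, 8, 11}  B8 = {5, 6, 8, 9}  B9 = {5, 7, 8, 9}
Tree: B1–B2, B2–B3, B3–B4, B4–B5, B5–B6, B6–B7, B7–B8, B8–B9
Each bag holds 4 vertices, so the decomposition has width 3, which upper-bounds the treewidth. For the lower bound: the 4 vertex sets {1,2,4}, {3}, {10}, {5,6,11,12} are disjoint, each induces a connected subgraph, and every pair is joined by at least one edge of G. Contracting each set to a single vertex therefore yields K_{4} as a minor, and since treewidth is minor-monotone, tw(G) ≥ tw(K_{4}) = 3. Hence tw(G) = 3 exactly.

3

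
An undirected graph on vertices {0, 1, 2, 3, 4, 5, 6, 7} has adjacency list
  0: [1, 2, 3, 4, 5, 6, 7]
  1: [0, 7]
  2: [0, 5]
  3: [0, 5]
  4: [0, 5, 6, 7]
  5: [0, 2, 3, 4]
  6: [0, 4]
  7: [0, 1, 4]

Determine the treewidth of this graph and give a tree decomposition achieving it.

Treewidth 2.
One optimal decomposition is:
Bags: B1 = {0, 4, 5}  B2 = {0, 4, 6}  B3 = {0, 4, 7}  B4 = {0, 3, 5}  B5 = {0, 2, 5}  B6 = {0, 1, 7}
Tree: B1–B2, B1–B3, B1–B4, B4–B5, B3–B6

Each bag holds 3 vertices, so the decomposition has width 2, which upper-bounds the treewidth. For the lower bound, the 3 vertices {0, 1, 7} are pairwise adjacent, and any tree decomposition puts a clique entirely inside one bag — forcing width ≥ 2. Hence tw(G) = 2 exactly.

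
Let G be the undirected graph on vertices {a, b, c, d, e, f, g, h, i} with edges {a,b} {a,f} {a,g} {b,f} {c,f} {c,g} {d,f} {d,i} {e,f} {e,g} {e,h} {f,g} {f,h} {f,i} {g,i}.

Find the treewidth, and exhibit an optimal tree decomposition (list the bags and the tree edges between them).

The largest bag has 3 vertices, giving width 2; this decomposition certifies tw(G) ≤ 2. On the other hand G contains the 3-clique {d, f, i}. A clique must lie in a single bag of any decomposition, so no decomposition can have width below 2. Therefore the treewidth is 2.

Treewidth 2.
One optimal decomposition is:
Bags: B1 = {e, f, g}  B2 = {a, f, g}  B3 = {f, g, i}  B4 = {d, f, i}  B5 = {c, f, g}  B6 = {a, b, f}  B7 = {e, f, h}
Tree: B1–B2, B1–B3, B3–B4, B3–B5, B2–B6, B1–B7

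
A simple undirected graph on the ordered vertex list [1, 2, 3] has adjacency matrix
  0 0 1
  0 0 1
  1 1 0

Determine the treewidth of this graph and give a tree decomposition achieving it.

Each bag holds 2 vertices, so the decomposition has width 1, which upper-bounds the treewidth. Any graph with an edge has treewidth ≥ 1, and G has the edge 1–3. Combining the bounds, tw(G) = 1.

Treewidth 1.
One such decomposition:
Bags: B1 = {1, 3}  B2 = {2, 3}
Tree: B1–B2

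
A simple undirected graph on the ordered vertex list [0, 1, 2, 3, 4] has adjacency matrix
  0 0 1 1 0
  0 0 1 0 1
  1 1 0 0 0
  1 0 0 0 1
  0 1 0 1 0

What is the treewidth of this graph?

A width-2 tree decomposition is:
Bags: B1 = {0, 3, 4}  B2 = {0, 2, 4}  B3 = {1, 2, 4}
Tree: B1–B2, B2–B3
Each bag holds 3 vertices, so the decomposition has width 2, which upper-bounds the treewidth. Since 4–3–0–2–1–4 is a cycle in G, G is not acyclic. Forests are exactly the graphs of treewidth ≤ 1, so tw(G) ≥ 2. Combining the bounds, tw(G) = 2.

2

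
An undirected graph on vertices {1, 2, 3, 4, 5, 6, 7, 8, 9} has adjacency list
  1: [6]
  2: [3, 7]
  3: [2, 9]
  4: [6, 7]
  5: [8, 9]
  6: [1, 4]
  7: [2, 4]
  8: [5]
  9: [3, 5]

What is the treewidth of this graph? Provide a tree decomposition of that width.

Each bag holds 2 vertices, so the decomposition has width 1, which upper-bounds the treewidth. G has an edge, so its treewidth is at least 1. Therefore the treewidth is 1.

Treewidth 1.
Bags: B1 = {1, 6}  B2 = {4, 6}  B3 = {4, 7}  B4 = {2, 7}  B5 = {2, 3}  B6 = {3, 9}  B7 = {5, 9}  B8 = {5, 8}
Tree: B1–B2, B2–B3, B3–B4, B4–B5, B5–B6, B6–B7, B7–B8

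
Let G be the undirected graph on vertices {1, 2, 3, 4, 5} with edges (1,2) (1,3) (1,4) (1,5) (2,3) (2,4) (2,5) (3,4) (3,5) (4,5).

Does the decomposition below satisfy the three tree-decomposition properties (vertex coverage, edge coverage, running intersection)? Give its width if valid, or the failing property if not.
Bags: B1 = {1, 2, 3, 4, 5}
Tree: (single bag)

Yes; width 4.

Vertex coverage: the bags together contain {1, 2, 3, 4, 5}, the full vertex set. Edge coverage: each edge of G has both endpoints in at least one bag. Running intersection: for every vertex, the bags containing it form a connected subtree. All three properties hold, so this is a valid tree decomposition of width max|bag| − 1 = 4, and hence tw(G) ≤ 4.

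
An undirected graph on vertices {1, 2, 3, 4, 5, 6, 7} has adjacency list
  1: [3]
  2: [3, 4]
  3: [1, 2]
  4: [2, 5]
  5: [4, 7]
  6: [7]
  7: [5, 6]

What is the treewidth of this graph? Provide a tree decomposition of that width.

Treewidth 1.
One such decomposition:
Bags: B1 = {1, 3}  B2 = {2, 3}  B3 = {2, 4}  B4 = {4, 5}  B5 = {5, 7}  B6 = {6, 7}
Tree: B1–B2, B2–B3, B3–B4, B4–B5, B5–B6

Every bag has size at most 2, so the width is 2 − 1 = 1 and tw(G) ≤ 1. G has an edge, so its treewidth is at least 1. The upper and lower bounds meet at 1, so that is the treewidth.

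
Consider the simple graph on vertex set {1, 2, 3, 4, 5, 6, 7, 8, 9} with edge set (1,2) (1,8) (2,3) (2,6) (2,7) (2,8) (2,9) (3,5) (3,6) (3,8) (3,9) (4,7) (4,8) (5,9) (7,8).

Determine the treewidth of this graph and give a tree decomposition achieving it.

Each bag holds 3 vertices, so the decomposition has width 2, which upper-bounds the treewidth. For the lower bound, the 3 vertices {1, 2, 8} are pairwise adjacent, and any tree decomposition puts a clique entirely inside one bag — forcing width ≥ 2. Therefore the treewidth is 2.

Treewidth 2.
Bags: B1 = {2, 3, 8}  B2 = {2, 3, 9}  B3 = {3, 5, 9}  B4 = {2, 7, 8}  B5 = {2, 3, 6}  B6 = {4, 7, 8}  B7 = {1, 2, 8}
Tree: B1–B2, B2–B3, B1–B4, B2–B5, B4–B6, B4–B7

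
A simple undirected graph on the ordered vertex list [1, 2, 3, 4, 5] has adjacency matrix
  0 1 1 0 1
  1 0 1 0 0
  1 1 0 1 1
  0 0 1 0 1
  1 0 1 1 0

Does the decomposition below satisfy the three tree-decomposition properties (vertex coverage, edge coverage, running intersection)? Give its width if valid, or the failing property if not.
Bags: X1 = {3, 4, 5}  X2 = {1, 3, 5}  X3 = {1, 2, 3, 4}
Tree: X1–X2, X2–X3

No — bags containing vertex 4 are not connected in the tree.

A tree decomposition must satisfy three properties: every vertex lies in some bag; for every edge, both endpoints lie together in some bag; and for every vertex, the bags containing it form a connected subtree. Here bags containing vertex 4 are not connected in the tree, so the decomposition is invalid.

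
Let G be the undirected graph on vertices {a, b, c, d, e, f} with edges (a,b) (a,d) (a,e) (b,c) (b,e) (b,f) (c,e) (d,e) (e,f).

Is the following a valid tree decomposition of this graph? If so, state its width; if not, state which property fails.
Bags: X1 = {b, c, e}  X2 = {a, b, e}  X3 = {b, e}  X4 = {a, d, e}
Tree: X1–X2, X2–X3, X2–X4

No — vertex f appears in no bag.

A tree decomposition must satisfy three properties: every vertex lies in some bag; for every edge, both endpoints lie together in some bag; and for every vertex, the bags containing it form a connected subtree. Here vertex f appears in no bag, so the decomposition is invalid.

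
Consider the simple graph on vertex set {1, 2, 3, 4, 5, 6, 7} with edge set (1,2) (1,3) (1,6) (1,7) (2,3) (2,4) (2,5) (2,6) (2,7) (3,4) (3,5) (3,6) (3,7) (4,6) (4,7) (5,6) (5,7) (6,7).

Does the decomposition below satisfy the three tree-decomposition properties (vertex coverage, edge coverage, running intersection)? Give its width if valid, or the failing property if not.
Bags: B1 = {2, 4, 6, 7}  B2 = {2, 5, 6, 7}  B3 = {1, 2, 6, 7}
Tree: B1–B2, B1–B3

A tree decomposition must satisfy three properties: every vertex lies in some bag; for every edge, both endpoints lie together in some bag; and for every vertex, the bags containing it form a connected subtree. Here vertex 3 appears in no bag, so the decomposition is invalid.

No — vertex 3 appears in no bag.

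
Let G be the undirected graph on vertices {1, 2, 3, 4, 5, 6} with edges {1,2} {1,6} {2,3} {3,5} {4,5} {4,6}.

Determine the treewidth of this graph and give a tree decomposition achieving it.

The largest bag has 3 vertices, giving width 2; this decomposition certifies tw(G) ≤ 2. Since 1–6–4–5–3–2–1 is a cycle in G, G is not acyclic. Forests are exactly the graphs of treewidth ≤ 1, so tw(G) ≥ 2. Combining the bounds, tw(G) = 2.

Treewidth 2.
One such decomposition:
Bags: B1 = {1, 4, 6}  B2 = {1, 4, 5}  B3 = {1, 3, 5}  B4 = {1, 2, 3}
Tree: B1–B2, B2–B3, B3–B4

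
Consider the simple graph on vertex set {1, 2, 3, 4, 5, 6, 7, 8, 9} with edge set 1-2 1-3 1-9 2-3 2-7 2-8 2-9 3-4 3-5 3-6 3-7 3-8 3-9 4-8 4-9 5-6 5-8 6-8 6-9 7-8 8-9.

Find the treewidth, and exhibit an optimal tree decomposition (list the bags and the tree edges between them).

Every bag has size at most 4, so the width is 4 − 1 = 3 and tw(G) ≤ 3. Conversely, {2, 3, 8, 9} is a clique of size 4, and the vertices of any clique must share a bag in every tree decomposition; so some bag has ≥ 4 vertices and tw(G) ≥ 3. Therefore the treewidth is 3.

Treewidth 3.
Bags: B1 = {2, 3, 8, 9}  B2 = {3, 4, 8, 9}  B3 = {1, 2, 3, 9}  B4 = {2, 3, 7, 8}  B5 = {3, 6, 8, 9}  B6 = {3, 5, 6, 8}
Tree: B1–B2, B1–B3, B1–B4, B2–B5, B5–B6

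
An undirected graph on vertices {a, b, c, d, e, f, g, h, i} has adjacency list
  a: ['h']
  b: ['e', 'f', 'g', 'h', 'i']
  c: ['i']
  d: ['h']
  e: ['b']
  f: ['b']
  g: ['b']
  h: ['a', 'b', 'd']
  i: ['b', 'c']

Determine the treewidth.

A width-1 tree decomposition is:
Bags: B1 = {b, h}  B2 = {b, i}  B3 = {b, e}  B4 = {b, g}  B5 = {d, h}  B6 = {b, f}  B7 = {a, h}  B8 = {c, i}
Tree: B1–B2, B1–B3, B1–B4, B1–B5, B1–B6, B1–B7, B2–B8
Each bag holds 2 vertices, so the decomposition has width 1, which upper-bounds the treewidth. Any graph with an edge has treewidth ≥ 1, and G has the edge h–b. Therefore the treewidth is 1.

1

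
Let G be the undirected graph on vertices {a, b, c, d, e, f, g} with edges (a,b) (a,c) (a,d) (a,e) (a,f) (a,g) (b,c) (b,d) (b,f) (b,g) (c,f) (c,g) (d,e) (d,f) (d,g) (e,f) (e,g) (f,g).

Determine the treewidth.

A width-4 tree decomposition is:
Bags: B1 = {a, d, e, f, g}  B2 = {a, b, d, f, g}  B3 = {a, b, c, f, g}
Tree: B1–B2, B2–B3
Every bag has size at most 5, so the width is 5 − 1 = 4 and tw(G) ≤ 4. Conversely, {a, d, e, f, g} is a clique of size 5, and the vertices of any clique must share a bag in every tree decomposition; so some bag has ≥ 5 vertices and tw(G) ≥ 4. Combining the bounds, tw(G) = 4.

4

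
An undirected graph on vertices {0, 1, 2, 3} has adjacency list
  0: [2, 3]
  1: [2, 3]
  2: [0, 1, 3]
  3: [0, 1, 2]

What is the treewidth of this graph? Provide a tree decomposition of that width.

Treewidth 2.
One such decomposition:
Bags: B1 = {0, 2, 3}  B2 = {1, 2, 3}
Tree: B1–B2

Every bag has size at most 3, so the width is 3 − 1 = 2 and tw(G) ≤ 2. For the lower bound, the 3 vertices {0, 2, 3} are pairwise adjacent, and any tree decomposition puts a clique entirely inside one bag — forcing width ≥ 2. The upper and lower bounds meet at 2, so that is the treewidth.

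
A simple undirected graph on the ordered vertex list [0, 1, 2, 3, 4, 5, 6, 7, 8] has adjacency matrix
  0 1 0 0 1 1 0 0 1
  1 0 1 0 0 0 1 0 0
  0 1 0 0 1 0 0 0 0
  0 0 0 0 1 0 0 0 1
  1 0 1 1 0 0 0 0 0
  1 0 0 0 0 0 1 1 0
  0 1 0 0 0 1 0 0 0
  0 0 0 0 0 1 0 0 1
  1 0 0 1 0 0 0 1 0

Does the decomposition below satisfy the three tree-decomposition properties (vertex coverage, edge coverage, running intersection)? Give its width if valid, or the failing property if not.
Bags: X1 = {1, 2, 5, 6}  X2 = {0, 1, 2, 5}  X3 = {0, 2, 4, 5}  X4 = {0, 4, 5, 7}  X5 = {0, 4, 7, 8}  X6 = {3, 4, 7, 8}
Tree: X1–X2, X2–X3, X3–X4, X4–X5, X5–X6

Yes; width 3.

Checking the three conditions: (i) the bags cover all of {0, 1, 2, 3, 4, 5, 6, 7, 8}; (ii) for each edge, some bag contains both endpoints; (iii) the bags containing any fixed vertex form a subtree. All hold, so the decomposition is valid with width 4 − 1 = 3.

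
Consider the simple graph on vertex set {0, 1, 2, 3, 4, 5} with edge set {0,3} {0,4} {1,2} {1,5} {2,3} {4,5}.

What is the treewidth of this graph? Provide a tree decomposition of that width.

The largest bag has 3 vertices, giving width 2; this decomposition certifies tw(G) ≤ 2. The edges 4–0–3–2–1–5–4 form a cycle, so G is not a tree and its treewidth is at least 2. The upper and lower bounds meet at 2, so that is the treewidth.

Treewidth 2.
One such decomposition:
Bags: B1 = {0, 3, 4}  B2 = {2, 3, 4}  B3 = {1, 2, 4}  B4 = {1, 4, 5}
Tree: B1–B2, B2–B3, B3–B4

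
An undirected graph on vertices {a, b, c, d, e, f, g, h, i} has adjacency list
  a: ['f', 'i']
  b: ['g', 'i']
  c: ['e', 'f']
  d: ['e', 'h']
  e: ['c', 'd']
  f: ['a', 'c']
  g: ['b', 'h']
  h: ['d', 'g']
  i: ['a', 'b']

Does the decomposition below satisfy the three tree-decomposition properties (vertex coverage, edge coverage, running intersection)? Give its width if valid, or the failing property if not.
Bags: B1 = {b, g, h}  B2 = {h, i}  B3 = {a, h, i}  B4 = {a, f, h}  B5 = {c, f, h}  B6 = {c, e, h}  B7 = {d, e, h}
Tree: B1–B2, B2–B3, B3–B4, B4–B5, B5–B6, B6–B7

No — edge (b,i) lies in no bag.

A tree decomposition must satisfy three properties: every vertex lies in some bag; for every edge, both endpoints lie together in some bag; and for every vertex, the bags containing it form a connected subtree. Here edge (b,i) lies in no bag, so the decomposition is invalid.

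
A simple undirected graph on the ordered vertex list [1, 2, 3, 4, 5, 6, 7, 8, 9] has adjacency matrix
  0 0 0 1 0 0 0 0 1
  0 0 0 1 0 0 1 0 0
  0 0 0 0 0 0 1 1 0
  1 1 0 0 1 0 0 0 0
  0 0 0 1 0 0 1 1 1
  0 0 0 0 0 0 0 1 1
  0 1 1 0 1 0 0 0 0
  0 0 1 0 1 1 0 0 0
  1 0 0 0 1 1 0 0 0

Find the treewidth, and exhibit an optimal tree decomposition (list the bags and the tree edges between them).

Treewidth 3.
One optimal decomposition is:
Bags: B1 = {1, 6, 8, 9}  B2 = {1, 5, 8, 9}  B3 = {1, 4, 5, 8}  B4 = {3, 4, 5, 8}  B5 = {3, 4, 5, 7}  B6 = {2, 3, 4, 7}
Tree: B1–B2, B2–B3, B3–B4, B4–B5, B5–B6

The largest bag has 4 vertices, giving width 3; this decomposition certifies tw(G) ≤ 3. For the lower bound: the 4 vertex sets {1,6,9}, {8}, {5}, {2,3,4,7} are disjoint, each induces a connected subgraph, and every pair is joined by at least one edge of G. Contracting each set to a single vertex therefore yields K_{4} as a minor, and since treewidth is minor-monotone, tw(G) ≥ tw(K_{4}) = 3. Hence tw(G) = 3 exactly.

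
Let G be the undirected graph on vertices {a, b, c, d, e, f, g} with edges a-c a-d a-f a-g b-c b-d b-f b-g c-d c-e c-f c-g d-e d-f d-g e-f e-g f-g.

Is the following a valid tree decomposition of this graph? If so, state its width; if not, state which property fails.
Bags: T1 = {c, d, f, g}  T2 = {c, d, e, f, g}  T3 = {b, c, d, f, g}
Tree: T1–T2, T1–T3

A tree decomposition must satisfy three properties: every vertex lies in some bag; for every edge, both endpoints lie together in some bag; and for every vertex, the bags containing it form a connected subtree. Here vertex a appears in no bag, so the decomposition is invalid.

No — vertex a appears in no bag.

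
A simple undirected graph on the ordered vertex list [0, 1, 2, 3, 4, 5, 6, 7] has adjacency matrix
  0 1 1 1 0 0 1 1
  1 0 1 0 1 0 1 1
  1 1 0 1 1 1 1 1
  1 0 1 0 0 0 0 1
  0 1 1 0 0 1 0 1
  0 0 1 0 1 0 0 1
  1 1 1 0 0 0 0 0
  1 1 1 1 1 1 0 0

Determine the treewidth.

3

A width-3 tree decomposition is:
Bags: B1 = {1, 2, 4, 7}  B2 = {2, 4, 5, 7}  B3 = {0, 1, 2, 7}  B4 = {0, 1, 2, 6}  B5 = {0, 2, 3, 7}
Tree: B1–B2, B1–B3, B3–B4, B3–B5
Every bag has size at most 4, so the width is 4 − 1 = 3 and tw(G) ≤ 3. For the lower bound, the 4 vertices {0, 1, 2, 6} are pairwise adjacent, and any tree decomposition puts a clique entirely inside one bag — forcing width ≥ 3. Hence tw(G) = 3 exactly.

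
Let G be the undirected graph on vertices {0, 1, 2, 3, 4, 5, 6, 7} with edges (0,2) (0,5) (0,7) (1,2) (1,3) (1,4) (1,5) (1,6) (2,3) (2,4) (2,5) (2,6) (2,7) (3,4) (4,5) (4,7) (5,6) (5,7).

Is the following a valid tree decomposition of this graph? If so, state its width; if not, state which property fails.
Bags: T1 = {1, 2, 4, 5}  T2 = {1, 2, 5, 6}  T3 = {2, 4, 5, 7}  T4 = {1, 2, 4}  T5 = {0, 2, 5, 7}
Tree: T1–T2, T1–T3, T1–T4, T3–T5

A tree decomposition must satisfy three properties: every vertex lies in some bag; for every edge, both endpoints lie together in some bag; and for every vertex, the bags containing it form a connected subtree. Here vertex 3 appears in no bag, so the decomposition is invalid.

No — vertex 3 appears in no bag.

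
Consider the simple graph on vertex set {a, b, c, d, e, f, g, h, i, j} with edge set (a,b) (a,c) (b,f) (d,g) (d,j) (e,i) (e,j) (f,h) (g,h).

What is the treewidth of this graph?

A width-1 tree decomposition is:
Bags: B1 = {a, c}  B2 = {a, b}  B3 = {b, f}  B4 = {f, h}  B5 = {g, h}  B6 = {d, g}  B7 = {d, j}  B8 = {e, j}  B9 = {e, i}
Tree: B1–B2, B2–B3, B3–B4, B4–B5, B5–B6, B6–B7, B7–B8, B8–B9
The largest bag has 2 vertices, giving width 1; this decomposition certifies tw(G) ≤ 1. G has an edge, so its treewidth is at least 1. Therefore the treewidth is 1.

1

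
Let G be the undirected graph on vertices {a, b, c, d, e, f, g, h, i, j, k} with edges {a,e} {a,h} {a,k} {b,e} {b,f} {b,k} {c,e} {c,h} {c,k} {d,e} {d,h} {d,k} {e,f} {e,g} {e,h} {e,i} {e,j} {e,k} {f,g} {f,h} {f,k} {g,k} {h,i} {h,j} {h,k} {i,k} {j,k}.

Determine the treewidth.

3

A width-3 tree decomposition is:
Bags: B1 = {e, f, h, k}  B2 = {e, f, g, k}  B3 = {c, e, h, k}  B4 = {a, e, h, k}  B5 = {e, h, i, k}  B6 = {b, e, f, k}  B7 = {e, h, j, k}  B8 = {d, e, h, k}
Tree: B1–B2, B1–B3, B1–B4, B3–B5, B2–B6, B3–B7, B5–B8
Every bag has size at most 4, so the width is 4 − 1 = 3 and tw(G) ≤ 3. For the lower bound, the 4 vertices {e, f, g, k} are pairwise adjacent, and any tree decomposition puts a clique entirely inside one bag — forcing width ≥ 3. Combining the bounds, tw(G) = 3.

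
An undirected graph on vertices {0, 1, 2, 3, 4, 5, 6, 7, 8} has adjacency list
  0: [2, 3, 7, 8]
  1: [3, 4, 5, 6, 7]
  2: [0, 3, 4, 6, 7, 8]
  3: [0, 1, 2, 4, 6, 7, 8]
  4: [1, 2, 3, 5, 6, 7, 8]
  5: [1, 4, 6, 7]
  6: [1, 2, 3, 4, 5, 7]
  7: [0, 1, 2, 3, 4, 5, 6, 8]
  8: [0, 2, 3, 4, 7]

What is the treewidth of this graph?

4

A width-4 tree decomposition is:
Bags: B1 = {2, 3, 4, 7, 8}  B2 = {0, 2, 3, 7, 8}  B3 = {2, 3, 4, 6, 7}  B4 = {1, 3, 4, 6, 7}  B5 = {1, 4, 5, 6, 7}
Tree: B1–B2, B1–B3, B3–B4, B4–B5
Every bag has size at most 5, so the width is 5 − 1 = 4 and tw(G) ≤ 4. On the other hand G contains the 5-clique {1, 3, 4, 6, 7}. A clique must lie in a single bag of any decomposition, so no decomposition can have width below 4. Therefore the treewidth is 4.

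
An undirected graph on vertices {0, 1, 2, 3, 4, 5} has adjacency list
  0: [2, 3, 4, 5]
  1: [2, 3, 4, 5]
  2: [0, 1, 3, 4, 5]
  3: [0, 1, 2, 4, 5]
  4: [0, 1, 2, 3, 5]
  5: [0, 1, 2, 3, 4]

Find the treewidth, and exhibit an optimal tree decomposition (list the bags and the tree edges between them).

The largest bag has 5 vertices, giving width 4; this decomposition certifies tw(G) ≤ 4. On the other hand G contains the 5-clique {0, 2, 3, 4, 5}. A clique must lie in a single bag of any decomposition, so no decomposition can have width below 4. Hence tw(G) = 4 exactly.

Treewidth 4.
One such decomposition:
Bags: B1 = {0, 2, 3, 4, 5}  B2 = {1, 2, 3, 4, 5}
Tree: B1–B2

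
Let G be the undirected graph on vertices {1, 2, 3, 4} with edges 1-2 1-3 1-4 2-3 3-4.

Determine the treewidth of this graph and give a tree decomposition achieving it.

Treewidth 2.
One such decomposition:
Bags: B1 = {1, 2, 3}  B2 = {1, 3, 4}
Tree: B1–B2

Each bag holds 3 vertices, so the decomposition has width 2, which upper-bounds the treewidth. For the lower bound, the 3 vertices {1, 2, 3} are pairwise adjacent, and any tree decomposition puts a clique entirely inside one bag — forcing width ≥ 2. Hence tw(G) = 2 exactly.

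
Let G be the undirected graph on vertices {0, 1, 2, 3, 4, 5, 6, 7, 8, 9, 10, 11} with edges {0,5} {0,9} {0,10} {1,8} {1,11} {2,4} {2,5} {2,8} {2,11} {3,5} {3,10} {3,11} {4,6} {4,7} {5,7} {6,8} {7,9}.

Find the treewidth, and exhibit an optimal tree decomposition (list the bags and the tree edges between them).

Treewidth 3.
One such decomposition:
Bags: B1 = {1, 4, 6, 8}  B2 = {1, 2, 4, 8}  B3 = {1, 2, 4, 11}  B4 = {2, 4, 7, 11}  B5 = {2, 5, 7, 11}  B6 = {3, 5, 7, 11}  B7 = {3, 5, 7, 9}  B8 = {0, 3, 5, 9}  B9 = {0, 3, 9, 10}
Tree: B1–B2, B2–B3, B3–B4, B4–B5, B5–B6, B6–B7, B7–B8, B8–B9

Every bag has size at most 4, so the width is 4 − 1 = 3 and tw(G) ≤ 3. For the lower bound: the 4 vertex sets {1,6,8}, {4}, {2}, {3,5,7,11} are disjoint, each induces a connected subgraph, and every pair is joined by at least one edge of G. Contracting each set to a single vertex therefore yields K_{4} as a minor, and since treewidth is minor-monotone, tw(G) ≥ tw(K_{4}) = 3. The upper and lower bounds meet at 3, so that is the treewidth.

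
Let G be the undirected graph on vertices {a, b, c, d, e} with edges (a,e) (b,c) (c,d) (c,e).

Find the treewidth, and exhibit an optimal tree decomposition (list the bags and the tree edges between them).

Each bag holds 2 vertices, so the decomposition has width 1, which upper-bounds the treewidth. Any graph with an edge has treewidth ≥ 1, and G has the edge e–c. The upper and lower bounds meet at 1, so that is the treewidth.

Treewidth 1.
One such decomposition:
Bags: B1 = {c, e}  B2 = {c, d}  B3 = {a, e}  B4 = {b, c}
Tree: B1–B2, B1–B3, B2–B4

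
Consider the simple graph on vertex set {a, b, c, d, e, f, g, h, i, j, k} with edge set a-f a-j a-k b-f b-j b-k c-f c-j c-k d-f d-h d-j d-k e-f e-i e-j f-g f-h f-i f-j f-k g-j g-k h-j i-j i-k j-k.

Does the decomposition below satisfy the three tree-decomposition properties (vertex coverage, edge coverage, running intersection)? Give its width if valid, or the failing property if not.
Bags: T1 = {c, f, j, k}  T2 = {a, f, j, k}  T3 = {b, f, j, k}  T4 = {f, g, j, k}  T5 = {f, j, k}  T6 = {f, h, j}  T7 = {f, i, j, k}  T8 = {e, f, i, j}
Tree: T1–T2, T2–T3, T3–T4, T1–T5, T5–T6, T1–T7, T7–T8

No — vertex d appears in no bag.

A tree decomposition must satisfy three properties: every vertex lies in some bag; for every edge, both endpoints lie together in some bag; and for every vertex, the bags containing it form a connected subtree. Here vertex d appears in no bag, so the decomposition is invalid.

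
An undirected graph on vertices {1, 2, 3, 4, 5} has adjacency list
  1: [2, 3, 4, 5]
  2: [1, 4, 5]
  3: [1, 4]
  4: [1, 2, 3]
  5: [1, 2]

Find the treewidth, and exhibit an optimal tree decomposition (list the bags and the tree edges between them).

Treewidth 2.
One such decomposition:
Bags: B1 = {1, 2, 4}  B2 = {1, 3, 4}  B3 = {1, 2, 5}
Tree: B1–B2, B1–B3

Every bag has size at most 3, so the width is 3 − 1 = 2 and tw(G) ≤ 2. On the other hand G contains the 3-clique {1, 2, 4}. A clique must lie in a single bag of any decomposition, so no decomposition can have width below 2. Therefore the treewidth is 2.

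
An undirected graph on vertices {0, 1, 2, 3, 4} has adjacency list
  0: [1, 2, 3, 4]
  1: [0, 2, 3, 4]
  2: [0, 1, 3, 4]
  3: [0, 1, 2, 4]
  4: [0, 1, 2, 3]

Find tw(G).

A width-4 tree decomposition is:
Bags: B1 = {0, 1, 2, 3, 4}
Tree: (single bag)
A single bag containing all 5 vertices is trivially a valid decomposition of width 4. On the other hand G contains the 5-clique {0, 1, 2, 3, 4}. A clique must lie in a single bag of any decomposition, so no decomposition can have width below 4. Combining the bounds, tw(G) = 4.

4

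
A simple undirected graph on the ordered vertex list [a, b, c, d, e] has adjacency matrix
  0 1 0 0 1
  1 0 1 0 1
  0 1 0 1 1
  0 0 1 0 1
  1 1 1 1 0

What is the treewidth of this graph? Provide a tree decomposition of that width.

Treewidth 2.
One such decomposition:
Bags: B1 = {b, c, e}  B2 = {c, d, e}  B3 = {a, b, e}
Tree: B1–B2, B1–B3

Every bag has size at most 3, so the width is 3 − 1 = 2 and tw(G) ≤ 2. On the other hand G contains the 3-clique {c, d, e}. A clique must lie in a single bag of any decomposition, so no decomposition can have width below 2. Combining the bounds, tw(G) = 2.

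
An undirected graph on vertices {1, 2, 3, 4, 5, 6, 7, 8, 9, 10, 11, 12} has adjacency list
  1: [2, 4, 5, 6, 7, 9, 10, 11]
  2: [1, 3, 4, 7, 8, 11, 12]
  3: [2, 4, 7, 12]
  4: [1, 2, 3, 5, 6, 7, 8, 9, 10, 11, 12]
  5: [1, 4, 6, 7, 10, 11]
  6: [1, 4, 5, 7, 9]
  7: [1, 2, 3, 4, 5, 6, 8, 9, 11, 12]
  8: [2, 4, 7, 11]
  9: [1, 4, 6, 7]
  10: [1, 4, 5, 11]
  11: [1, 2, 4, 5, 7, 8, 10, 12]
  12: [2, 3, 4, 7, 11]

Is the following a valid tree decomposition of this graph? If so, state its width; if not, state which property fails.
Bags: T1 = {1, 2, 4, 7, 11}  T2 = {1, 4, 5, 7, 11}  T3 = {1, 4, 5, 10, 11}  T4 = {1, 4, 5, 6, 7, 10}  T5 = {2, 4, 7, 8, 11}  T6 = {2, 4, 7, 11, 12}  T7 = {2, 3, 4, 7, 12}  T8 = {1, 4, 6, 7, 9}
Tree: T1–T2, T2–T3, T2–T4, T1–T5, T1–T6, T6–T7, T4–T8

No — bags containing vertex 10 are not connected in the tree.

A tree decomposition must satisfy three properties: every vertex lies in some bag; for every edge, both endpoints lie together in some bag; and for every vertex, the bags containing it form a connected subtree. Here bags containing vertex 10 are not connected in the tree, so the decomposition is invalid.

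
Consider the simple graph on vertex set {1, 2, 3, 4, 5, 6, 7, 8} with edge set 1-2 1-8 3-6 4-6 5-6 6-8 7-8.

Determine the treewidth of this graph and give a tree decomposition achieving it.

Treewidth 1.
One optimal decomposition is:
Bags: B1 = {4, 6}  B2 = {6, 8}  B3 = {3, 6}  B4 = {7, 8}  B5 = {1, 8}  B6 = {5, 6}  B7 = {1, 2}
Tree: B1–B2, B1–B3, B2–B4, B4–B5, B1–B6, B5–B7

Every bag has size at most 2, so the width is 2 − 1 = 1 and tw(G) ≤ 1. G has an edge, so its treewidth is at least 1. The upper and lower bounds meet at 1, so that is the treewidth.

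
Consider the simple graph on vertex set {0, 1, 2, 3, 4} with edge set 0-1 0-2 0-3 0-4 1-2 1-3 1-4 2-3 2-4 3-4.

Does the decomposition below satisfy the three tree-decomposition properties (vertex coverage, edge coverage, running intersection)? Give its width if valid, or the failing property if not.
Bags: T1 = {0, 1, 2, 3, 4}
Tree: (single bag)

Vertex coverage: the bags together contain {0, 1, 2, 3, 4}, the full vertex set. Edge coverage: each edge of G has both endpoints in at least one bag. Running intersection: for every vertex, the bags containing it form a connected subtree. All three properties hold, so this is a valid tree decomposition of width max|bag| − 1 = 4, and hence tw(G) ≤ 4.

Yes; width 4.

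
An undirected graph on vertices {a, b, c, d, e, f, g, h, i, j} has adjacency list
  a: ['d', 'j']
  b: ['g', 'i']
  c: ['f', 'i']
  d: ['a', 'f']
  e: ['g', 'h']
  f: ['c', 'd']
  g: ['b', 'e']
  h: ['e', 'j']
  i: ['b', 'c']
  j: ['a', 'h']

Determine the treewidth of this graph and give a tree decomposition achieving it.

Each bag holds 3 vertices, so the decomposition has width 2, which upper-bounds the treewidth. Since j–a–d–f–c–i–b–g–e–h–j is a cycle in G, G is not acyclic. Forests are exactly the graphs of treewidth ≤ 1, so tw(G) ≥ 2. The upper and lower bounds meet at 2, so that is the treewidth.

Treewidth 2.
One optimal decomposition is:
Bags: B1 = {a, d, j}  B2 = {d, f, j}  B3 = {c, f, j}  B4 = {c, i, j}  B5 = {b, i, j}  B6 = {b, g, j}  B7 = {e, g, j}  B8 = {e, h, j}
Tree: B1–B2, B2–B3, B3–B4, B4–B5, B5–B6, B6–B7, B7–B8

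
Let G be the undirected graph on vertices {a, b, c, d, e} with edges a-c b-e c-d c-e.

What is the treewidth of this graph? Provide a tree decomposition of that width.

Every bag has size at most 2, so the width is 2 − 1 = 1 and tw(G) ≤ 1. Since G has at least one edge (e.g. c–d), it is not an edgeless graph, so tw(G) ≥ 1. The upper and lower bounds meet at 1, so that is the treewidth.

Treewidth 1.
One optimal decomposition is:
Bags: B1 = {c, d}  B2 = {c, e}  B3 = {a, c}  B4 = {b, e}
Tree: B1–B2, B1–B3, B2–B4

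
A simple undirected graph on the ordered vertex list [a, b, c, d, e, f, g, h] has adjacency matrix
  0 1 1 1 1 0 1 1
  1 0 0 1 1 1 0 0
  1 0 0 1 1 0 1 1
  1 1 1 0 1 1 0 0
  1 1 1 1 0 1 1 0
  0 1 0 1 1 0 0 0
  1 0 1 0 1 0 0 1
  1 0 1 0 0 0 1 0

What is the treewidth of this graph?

3

A width-3 tree decomposition is:
Bags: B1 = {a, b, d, e}  B2 = {a, c, d, e}  B3 = {b, d, e, f}  B4 = {a, c, e, g}  B5 = {a, c, g, h}
Tree: B1–B2, B1–B3, B2–B4, B4–B5
The largest bag has 4 vertices, giving width 3; this decomposition certifies tw(G) ≤ 3. Conversely, {a, c, d, e} is a clique of size 4, and the vertices of any clique must share a bag in every tree decomposition; so some bag has ≥ 4 vertices and tw(G) ≥ 3. Hence tw(G) = 3 exactly.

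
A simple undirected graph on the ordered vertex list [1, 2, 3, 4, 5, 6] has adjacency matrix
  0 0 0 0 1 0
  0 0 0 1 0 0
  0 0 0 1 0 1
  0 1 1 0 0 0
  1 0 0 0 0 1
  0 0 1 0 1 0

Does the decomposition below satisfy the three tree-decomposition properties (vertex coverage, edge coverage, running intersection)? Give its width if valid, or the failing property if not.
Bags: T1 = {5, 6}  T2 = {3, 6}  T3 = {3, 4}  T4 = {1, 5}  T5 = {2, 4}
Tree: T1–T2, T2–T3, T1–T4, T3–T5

Yes; width 1.

Every vertex of G appears in some bag (union = {1, 2, 3, 4, 5, 6}); every edge is covered by a bag; and for each vertex v the set of bags containing v is connected in the bag tree. The decomposition is therefore valid. The largest bag has 2 vertices, so the width is 1.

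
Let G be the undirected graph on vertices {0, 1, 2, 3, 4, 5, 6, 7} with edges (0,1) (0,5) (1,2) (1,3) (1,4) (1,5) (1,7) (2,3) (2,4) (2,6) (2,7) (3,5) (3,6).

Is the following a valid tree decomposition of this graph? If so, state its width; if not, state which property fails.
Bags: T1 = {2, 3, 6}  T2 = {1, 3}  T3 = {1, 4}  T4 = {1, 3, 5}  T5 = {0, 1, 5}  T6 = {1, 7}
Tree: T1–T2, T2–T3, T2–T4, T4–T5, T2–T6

A tree decomposition must satisfy three properties: every vertex lies in some bag; for every edge, both endpoints lie together in some bag; and for every vertex, the bags containing it form a connected subtree. Here edge (2,1) lies in no bag, so the decomposition is invalid.

No — edge (2,1) lies in no bag.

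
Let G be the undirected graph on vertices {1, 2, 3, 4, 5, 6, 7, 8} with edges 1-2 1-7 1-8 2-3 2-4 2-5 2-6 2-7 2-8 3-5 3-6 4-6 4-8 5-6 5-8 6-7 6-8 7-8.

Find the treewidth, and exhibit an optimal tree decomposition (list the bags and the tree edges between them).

Treewidth 3.
One such decomposition:
Bags: B1 = {2, 6, 7, 8}  B2 = {2, 5, 6, 8}  B3 = {2, 4, 6, 8}  B4 = {2, 3, 5, 6}  B5 = {1, 2, 7, 8}
Tree: B1–B2, B2–B3, B2–B4, B1–B5

The largest bag has 4 vertices, giving width 3; this decomposition certifies tw(G) ≤ 3. On the other hand G contains the 4-clique {1, 2, 7, 8}. A clique must lie in a single bag of any decomposition, so no decomposition can have width below 3. Combining the bounds, tw(G) = 3.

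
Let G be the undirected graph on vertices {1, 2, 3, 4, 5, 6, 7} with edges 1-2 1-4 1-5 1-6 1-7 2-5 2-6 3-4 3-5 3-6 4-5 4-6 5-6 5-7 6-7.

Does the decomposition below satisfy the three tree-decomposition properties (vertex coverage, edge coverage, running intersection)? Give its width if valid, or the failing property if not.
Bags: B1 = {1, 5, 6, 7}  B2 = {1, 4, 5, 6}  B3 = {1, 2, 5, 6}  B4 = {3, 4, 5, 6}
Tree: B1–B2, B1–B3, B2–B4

Every vertex of G appears in some bag (union = {1, 2, 3, 4, 5, 6, 7}); every edge is covered by a bag; and for each vertex v the set of bags containing v is connected in the bag tree. The decomposition is therefore valid. The largest bag has 4 vertices, so the width is 3.

Yes; width 3.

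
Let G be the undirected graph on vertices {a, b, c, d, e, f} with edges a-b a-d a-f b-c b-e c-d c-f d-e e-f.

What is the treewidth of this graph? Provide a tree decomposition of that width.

Each bag holds 4 vertices, so the decomposition has width 3, which upper-bounds the treewidth. For the lower bound: the 4 vertex sets {c,f}, {a,b}, {d}, {e} are disjoint, each induces a connected subgraph, and every pair is joined by at least one edge of G. Contracting each set to a single vertex therefore yields K_{4} as a minor, and since treewidth is minor-monotone, tw(G) ≥ tw(K_{4}) = 3. Hence tw(G) = 3 exactly.

Treewidth 3.
One such decomposition:
Bags: B1 = {b, c, d, f}  B2 = {a, b, d, f}  B3 = {b, d, e, f}
Tree: B1–B2, B2–B3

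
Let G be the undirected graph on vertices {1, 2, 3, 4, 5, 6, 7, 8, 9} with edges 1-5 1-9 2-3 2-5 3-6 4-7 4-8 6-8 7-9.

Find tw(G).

A width-2 tree decomposition is:
Bags: B1 = {3, 6, 8}  B2 = {3, 4, 8}  B3 = {3, 4, 7}  B4 = {3, 7, 9}  B5 = {1, 3, 9}  B6 = {1, 3, 5}  B7 = {2, 3, 5}
Tree: B1–B2, B2–B3, B3–B4, B4–B5, B5–B6, B6–B7
Every bag has size at most 3, so the width is 3 − 1 = 2 and tw(G) ≤ 2. The edges 3–6–8–4–7–9–1–5–2–3 form a cycle, so G is not a tree and its treewidth is at least 2. Hence tw(G) = 2 exactly.

2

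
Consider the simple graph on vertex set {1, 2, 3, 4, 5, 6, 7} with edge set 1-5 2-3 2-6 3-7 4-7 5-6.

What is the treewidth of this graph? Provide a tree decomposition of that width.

The largest bag has 2 vertices, giving width 1; this decomposition certifies tw(G) ≤ 1. Any graph with an edge has treewidth ≥ 1, and G has the edge 1–5. The upper and lower bounds meet at 1, so that is the treewidth.

Treewidth 1.
One optimal decomposition is:
Bags: B1 = {1, 5}  B2 = {5, 6}  B3 = {2, 6}  B4 = {2, 3}  B5 = {3, 7}  B6 = {4, 7}
Tree: B1–B2, B2–B3, B3–B4, B4–B5, B5–B6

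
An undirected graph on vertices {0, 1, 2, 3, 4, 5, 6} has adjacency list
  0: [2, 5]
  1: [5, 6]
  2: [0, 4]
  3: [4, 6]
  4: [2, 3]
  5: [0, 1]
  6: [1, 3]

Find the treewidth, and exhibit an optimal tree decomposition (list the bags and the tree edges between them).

The largest bag has 3 vertices, giving width 2; this decomposition certifies tw(G) ≤ 2. Since 5–1–6–3–4–2–0–5 is a cycle in G, G is not acyclic. Forests are exactly the graphs of treewidth ≤ 1, so tw(G) ≥ 2. The upper and lower bounds meet at 2, so that is the treewidth.

Treewidth 2.
One optimal decomposition is:
Bags: B1 = {1, 5, 6}  B2 = {3, 5, 6}  B3 = {3, 4, 5}  B4 = {2, 4, 5}  B5 = {0, 2, 5}
Tree: B1–B2, B2–B3, B3–B4, B4–B5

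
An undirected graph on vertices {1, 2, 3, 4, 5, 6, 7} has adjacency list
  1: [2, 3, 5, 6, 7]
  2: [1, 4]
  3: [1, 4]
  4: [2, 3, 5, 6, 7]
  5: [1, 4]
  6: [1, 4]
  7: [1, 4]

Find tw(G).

A width-2 tree decomposition is:
Bags: B1 = {1, 4, 7}  B2 = {1, 2, 4}  B3 = {1, 4, 6}  B4 = {1, 3, 4}  B5 = {1, 4, 5}
Tree: B1–B2, B2–B3, B3–B4, B4–B5
Each bag holds 3 vertices, so the decomposition has width 2, which upper-bounds the treewidth. Since 4–7–1–2–4 is a cycle in G, G is not acyclic. Forests are exactly the graphs of treewidth ≤ 1, so tw(G) ≥ 2. Hence tw(G) = 2 exactly.

2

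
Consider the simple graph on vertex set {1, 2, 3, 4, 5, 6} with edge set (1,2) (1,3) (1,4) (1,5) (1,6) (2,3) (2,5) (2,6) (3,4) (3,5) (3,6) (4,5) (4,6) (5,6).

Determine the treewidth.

A width-4 tree decomposition is:
Bags: B1 = {1, 2, 3, 5, 6}  B2 = {1, 3, 4, 5, 6}
Tree: B1–B2
The largest bag has 5 vertices, giving width 4; this decomposition certifies tw(G) ≤ 4. On the other hand G contains the 5-clique {1, 2, 3, 5, 6}. A clique must lie in a single bag of any decomposition, so no decomposition can have width below 4. Therefore the treewidth is 4.

4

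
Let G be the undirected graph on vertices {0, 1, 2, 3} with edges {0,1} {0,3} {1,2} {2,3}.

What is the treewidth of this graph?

2

A width-2 tree decomposition is:
Bags: B1 = {0, 1, 3}  B2 = {1, 2, 3}
Tree: B1–B2
Each bag holds 3 vertices, so the decomposition has width 2, which upper-bounds the treewidth. Since 1–0–3–2–1 is a cycle in G, G is not acyclic. Forests are exactly the graphs of treewidth ≤ 1, so tw(G) ≥ 2. Combining the bounds, tw(G) = 2.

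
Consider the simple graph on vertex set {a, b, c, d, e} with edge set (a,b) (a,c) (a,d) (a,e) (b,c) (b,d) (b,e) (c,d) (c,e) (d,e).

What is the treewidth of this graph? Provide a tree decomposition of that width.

Treewidth 4.
One such decomposition:
Bags: B1 = {a, b, c, d, e}
Tree: (single bag)

A single bag containing all 5 vertices is trivially a valid decomposition of width 4. On the other hand G contains the 5-clique {a, b, c, d, e}. A clique must lie in a single bag of any decomposition, so no decomposition can have width below 4. The upper and lower bounds meet at 4, so that is the treewidth.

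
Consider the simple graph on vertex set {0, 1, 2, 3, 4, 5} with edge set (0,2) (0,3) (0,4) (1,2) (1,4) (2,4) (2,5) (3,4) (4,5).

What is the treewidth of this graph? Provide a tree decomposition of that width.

Treewidth 2.
One optimal decomposition is:
Bags: B1 = {0, 2, 4}  B2 = {1, 2, 4}  B3 = {2, 4, 5}  B4 = {0, 3, 4}
Tree: B1–B2, B2–B3, B1–B4

The largest bag has 3 vertices, giving width 2; this decomposition certifies tw(G) ≤ 2. For the lower bound, the 3 vertices {0, 2, 4} are pairwise adjacent, and any tree decomposition puts a clique entirely inside one bag — forcing width ≥ 2. Hence tw(G) = 2 exactly.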